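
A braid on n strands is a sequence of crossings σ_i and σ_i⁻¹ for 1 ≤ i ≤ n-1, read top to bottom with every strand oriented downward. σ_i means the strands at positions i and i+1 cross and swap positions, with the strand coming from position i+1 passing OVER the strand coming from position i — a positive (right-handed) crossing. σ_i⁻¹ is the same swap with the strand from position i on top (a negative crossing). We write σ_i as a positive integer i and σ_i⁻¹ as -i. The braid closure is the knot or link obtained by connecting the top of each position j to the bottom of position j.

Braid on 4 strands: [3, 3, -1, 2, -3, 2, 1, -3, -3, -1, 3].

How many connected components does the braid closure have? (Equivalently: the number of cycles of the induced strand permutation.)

1

Derivation:
Track the strand permutation on 4 strands, starting from identity.
  step 1: s3 swaps positions 3,4 -> [1 2 4 3]
  step 2: s3 swaps positions 3,4 -> [1 2 3 4]
  step 3: s1^-1 swaps positions 1,2 -> [2 1 3 4]
  step 4: s2 swaps positions 2,3 -> [2 3 1 4]
  step 5: s3^-1 swaps positions 3,4 -> [2 3 4 1]
  step 6: s2 swaps positions 2,3 -> [2 4 3 1]
  step 7: s1 swaps positions 1,2 -> [4 2 3 1]
  step 8: s3^-1 swaps positions 3,4 -> [4 2 1 3]
  step 9: s3^-1 swaps positions 3,4 -> [4 2 3 1]
  step 10: s1^-1 swaps positions 1,2 -> [2 4 3 1]
  step 11: s3 swaps positions 3,4 -> [2 4 1 3]
Final permutation (position -> original strand): [2 4 1 3]
Closure components = cycle count of this permutation = 1.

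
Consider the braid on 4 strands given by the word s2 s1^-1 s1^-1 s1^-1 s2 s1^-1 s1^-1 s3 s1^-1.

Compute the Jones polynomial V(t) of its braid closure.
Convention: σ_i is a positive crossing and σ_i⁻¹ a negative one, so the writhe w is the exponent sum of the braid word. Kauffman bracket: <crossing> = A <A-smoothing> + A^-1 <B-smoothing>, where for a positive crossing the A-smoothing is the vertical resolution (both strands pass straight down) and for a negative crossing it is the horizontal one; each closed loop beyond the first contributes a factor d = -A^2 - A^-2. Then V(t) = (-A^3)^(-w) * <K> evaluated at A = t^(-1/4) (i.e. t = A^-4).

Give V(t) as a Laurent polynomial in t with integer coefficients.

Braid: s2 s1^-1 s1^-1 s1^-1 s2 s1^-1 s1^-1 s3 s1^-1 on 4 strands, 9 crossings.
Writhe w = (#positive) - (#negative) = 3 - 6 = -3.
Computing the Kauffman bracket via state sum. There are 2^9 = 512 states.
Each crossing splits two ways (0=vertical, 1=horizontal). The state's weight is A^(#A-smoothings - #B-smoothings) * d^(loops - 1).
Tabulate the states by total A-exponent and number of loops L (A-exp: L × count):
  A^9: L=8 ×1
  A^7: L=7 ×9
  A^5: L=6 ×36
  A^3: L=5 ×84
  A^1: L=4 ×126
  A^-1: L=3 ×124, L=5 ×2
  A^-3: L=2 ×75, L=4 ×9
  A^-5: L=1 ×21, L=3 ×15
  A^-7: L=2 ×8, L=4 ×1
  A^-9: L=3 ×1
Each group contributes A^e * Σ count * d^(L-1):
Powers of d = -A^2 - A^-2: d^2 = A^4 + 2 + A^-4; d^3 = -A^6 - 3*A^2 - 3*A^-2 - A^-6; d^4 = A^8 + 4*A^4 + 6 + 4*A^-4 + A^-8; d^5 = -A^10 - 5*A^6 - 10*A^2 - 10*A^-2 - 5*A^-6 - A^-10; d^6 = A^12 + 6*A^8 + 15*A^4 + 20 + 15*A^-4 + 6*A^-8 + A^-12; d^7 = -A^14 - 7*A^10 - 21*A^6 - 35*A^2 - 35*A^-2 - 21*A^-6 - 7*A^-10 - A^-14.
  A^9 * (d^7) = -A^23 - 7*A^19 - 21*A^15 - 35*A^11 - 35*A^7 - 21*A^3 - 7*A^-1 - A^-5
  A^7 * (9*d^6) = 9*A^19 + 54*A^15 + 135*A^11 + 180*A^7 + 135*A^3 + 54*A^-1 + 9*A^-5
  A^5 * (36*d^5) = -36*A^15 - 180*A^11 - 360*A^7 - 360*A^3 - 180*A^-1 - 36*A^-5
  A^3 * (84*d^4) = 84*A^11 + 336*A^7 + 504*A^3 + 336*A^-1 + 84*A^-5
  A^1 * (126*d^3) = -126*A^7 - 378*A^3 - 378*A^-1 - 126*A^-5
  A^-1 * (124*d^2 + 2*d^4) = 2*A^7 + 132*A^3 + 260*A^-1 + 132*A^-5 + 2*A^-9
  A^-3 * (75*d + 9*d^3) = -9*A^3 - 102*A^-1 - 102*A^-5 - 9*A^-9
  A^-5 * (21 + 15*d^2) = 15*A^-1 + 51*A^-5 + 15*A^-9
  A^-7 * (8*d + d^3) = -A^-1 - 11*A^-5 - 11*A^-9 - A^-13
  A^-9 * (d^2) = A^-5 + 2*A^-9 + A^-13
Summing the groups: <K> = -A^23 + 2*A^19 - 3*A^15 + 4*A^11 - 3*A^7 + 3*A^3 - 3*A^-1 + A^-5 - A^-9
Normalise by the writhe: (-A^3)^(-w) = (-A^3)^(3) = -A^9, so f(A) = -A^9 * <K> = A^32 - 2*A^28 + 3*A^24 - 4*A^20 + 3*A^16 - 3*A^12 + 3*A^8 - A^4 + 1.
Substitute A = t^(-1/4), i.e. A^e → t^(-e/4): V(t) = 1 - t^-1 + 3*t^-2 - 3*t^-3 + 3*t^-4 - 4*t^-5 + 3*t^-6 - 2*t^-7 + t^-8

Answer: 1 - t^-1 + 3*t^-2 - 3*t^-3 + 3*t^-4 - 4*t^-5 + 3*t^-6 - 2*t^-7 + t^-8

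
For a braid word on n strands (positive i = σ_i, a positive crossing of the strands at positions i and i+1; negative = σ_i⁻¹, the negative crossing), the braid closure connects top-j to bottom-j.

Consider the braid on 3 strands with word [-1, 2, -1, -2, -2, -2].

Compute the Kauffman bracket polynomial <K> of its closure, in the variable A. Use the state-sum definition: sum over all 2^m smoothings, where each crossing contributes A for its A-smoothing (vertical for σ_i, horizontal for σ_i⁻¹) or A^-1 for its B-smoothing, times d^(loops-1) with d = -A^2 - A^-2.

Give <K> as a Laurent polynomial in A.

Braid: s1^-1 s2 s1^-1 s2^-1 s2^-1 s2^-1 on 3 strands, 6 crossings.
Writhe w = (#positive) - (#negative) = 1 - 5 = -4.
Computing the Kauffman bracket via state sum. There are 2^6 = 64 states.
For each crossing: s=0 is the vertical smoothing, s=1 horizontal. Crossing k contributes A^(sign_k * (1 - 2*s_k)); loop factor d = -A^2 - A^-2.
Tabulate the states by total A-exponent and number of loops L (A-exp: L × count):
  A^6: L=4 ×1
  A^4: L=3 ×6
  A^2: L=2 ×12, L=4 ×3
  A^0: L=1 ×9, L=3 ×10, L=5 ×1
  A^-2: L=2 ×12, L=4 ×3
  A^-4: L=1 ×2, L=3 ×4
  A^-6: L=2 ×1
Each group contributes A^e * Σ count * d^(L-1):
Powers of d = -A^2 - A^-2: d^2 = A^4 + 2 + A^-4; d^3 = -A^6 - 3*A^2 - 3*A^-2 - A^-6; d^4 = A^8 + 4*A^4 + 6 + 4*A^-4 + A^-8.
  A^6 * (d^3) = -A^12 - 3*A^8 - 3*A^4 - 1
  A^4 * (6*d^2) = 6*A^8 + 12*A^4 + 6
  A^2 * (12*d + 3*d^3) = -3*A^8 - 21*A^4 - 21 - 3*A^-4
  A^0 * (9 + 10*d^2 + d^4) = A^8 + 14*A^4 + 35 + 14*A^-4 + A^-8
  A^-2 * (12*d + 3*d^3) = -3*A^4 - 21 - 21*A^-4 - 3*A^-8
  A^-4 * (2 + 4*d^2) = 4 + 10*A^-4 + 4*A^-8
  A^-6 * (d) = -A^-4 - A^-8
Summing the groups: <K> = -A^12 + A^8 - A^4 + 2 - A^-4 + A^-8

Answer: -A^12 + A^8 - A^4 + 2 - A^-4 + A^-8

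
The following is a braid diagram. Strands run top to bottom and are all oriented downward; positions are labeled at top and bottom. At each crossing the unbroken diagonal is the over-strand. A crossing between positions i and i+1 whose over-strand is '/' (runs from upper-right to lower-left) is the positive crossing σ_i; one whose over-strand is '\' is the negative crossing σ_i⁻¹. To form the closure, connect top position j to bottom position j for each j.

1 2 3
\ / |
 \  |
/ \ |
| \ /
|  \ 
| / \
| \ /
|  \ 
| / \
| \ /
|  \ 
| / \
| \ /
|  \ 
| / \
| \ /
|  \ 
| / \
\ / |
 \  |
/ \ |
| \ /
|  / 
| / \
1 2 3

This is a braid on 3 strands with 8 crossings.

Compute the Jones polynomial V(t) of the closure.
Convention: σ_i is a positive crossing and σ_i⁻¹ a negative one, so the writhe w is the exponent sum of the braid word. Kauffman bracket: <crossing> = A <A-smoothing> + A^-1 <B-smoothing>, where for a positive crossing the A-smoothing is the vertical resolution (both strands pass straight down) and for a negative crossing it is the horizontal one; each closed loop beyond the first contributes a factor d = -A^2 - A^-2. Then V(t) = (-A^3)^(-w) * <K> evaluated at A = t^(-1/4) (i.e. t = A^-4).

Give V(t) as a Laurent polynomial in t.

t^-2 - t^-3 + 2*t^-4 - 2*t^-5 + 3*t^-6 - 2*t^-7 + t^-8 - t^-9

Derivation:
Reading the diagram top to bottom ('/'-over between positions i,i+1 = s_i, '\'-over = s_i^-1): braid word = s1^-1 s2^-1 s2^-1 s2^-1 s2^-1 s2^-1 s1^-1 s2.
Braid: s1^-1 s2^-1 s2^-1 s2^-1 s2^-1 s2^-1 s1^-1 s2 on 3 strands, 8 crossings.
Writhe w = (#positive) - (#negative) = 1 - 7 = -6.
Computing the Kauffman bracket via state sum. There are 2^8 = 256 states.
Each crossing splits two ways (0=vertical, 1=horizontal). The state's weight is A^(#A-smoothings - #B-smoothings) * d^(loops - 1).
Tabulate the states by total A-exponent and number of loops L (A-exp: L × count):
  A^8: L=6 ×1
  A^6: L=5 ×8
  A^4: L=4 ×25, L=6 ×3
  A^2: L=3 ×40, L=5 ×15, L=7 ×1
  A^0: L=2 ×35, L=4 ×30, L=6 ×5
  A^-2: L=1 ×15, L=3 ×31, L=5 ×10
  A^-4: L=2 ×18, L=4 ×10
  A^-6: L=1 ×2, L=3 ×6
  A^-8: L=2 ×1
Each group contributes A^e * Σ count * d^(L-1):
Powers of d = -A^2 - A^-2: d^2 = A^4 + 2 + A^-4; d^3 = -A^6 - 3*A^2 - 3*A^-2 - A^-6; d^4 = A^8 + 4*A^4 + 6 + 4*A^-4 + A^-8; d^5 = -A^10 - 5*A^6 - 10*A^2 - 10*A^-2 - 5*A^-6 - A^-10; d^6 = A^12 + 6*A^8 + 15*A^4 + 20 + 15*A^-4 + 6*A^-8 + A^-12.
  A^8 * (d^5) = -A^18 - 5*A^14 - 10*A^10 - 10*A^6 - 5*A^2 - A^-2
  A^6 * (8*d^4) = 8*A^14 + 32*A^10 + 48*A^6 + 32*A^2 + 8*A^-2
  A^4 * (25*d^3 + 3*d^5) = -3*A^14 - 40*A^10 - 105*A^6 - 105*A^2 - 40*A^-2 - 3*A^-6
  A^2 * (40*d^2 + 15*d^4 + d^6) = A^14 + 21*A^10 + 115*A^6 + 190*A^2 + 115*A^-2 + 21*A^-6 + A^-10
  A^0 * (35*d + 30*d^3 + 5*d^5) = -5*A^10 - 55*A^6 - 175*A^2 - 175*A^-2 - 55*A^-6 - 5*A^-10
  A^-2 * (15 + 31*d^2 + 10*d^4) = 10*A^6 + 71*A^2 + 137*A^-2 + 71*A^-6 + 10*A^-10
  A^-4 * (18*d + 10*d^3) = -10*A^2 - 48*A^-2 - 48*A^-6 - 10*A^-10
  A^-6 * (2 + 6*d^2) = 6*A^-2 + 14*A^-6 + 6*A^-10
  A^-8 * (d) = -A^-6 - A^-10
Summing the groups: <K> = -A^18 + A^14 - 2*A^10 + 3*A^6 - 2*A^2 + 2*A^-2 - A^-6 + A^-10
Normalise by the writhe: (-A^3)^(-w) = (-A^3)^(6) = A^18, so f(A) = A^18 * <K> = -A^36 + A^32 - 2*A^28 + 3*A^24 - 2*A^20 + 2*A^16 - A^12 + A^8.
Substitute A = t^(-1/4), i.e. A^e → t^(-e/4): V(t) = t^-2 - t^-3 + 2*t^-4 - 2*t^-5 + 3*t^-6 - 2*t^-7 + t^-8 - t^-9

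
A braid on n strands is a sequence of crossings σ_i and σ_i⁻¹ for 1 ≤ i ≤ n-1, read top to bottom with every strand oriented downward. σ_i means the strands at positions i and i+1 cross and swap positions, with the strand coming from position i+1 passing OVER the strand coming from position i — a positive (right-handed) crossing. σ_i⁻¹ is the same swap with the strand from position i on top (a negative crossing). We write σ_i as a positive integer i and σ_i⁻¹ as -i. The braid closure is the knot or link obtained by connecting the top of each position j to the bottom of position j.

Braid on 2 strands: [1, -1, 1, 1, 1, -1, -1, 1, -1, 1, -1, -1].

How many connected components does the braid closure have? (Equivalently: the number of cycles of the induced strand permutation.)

2

Derivation:
Track the strand permutation on 2 strands, starting from identity.
  step 1: s1 swaps positions 1,2 -> [2 1]
  step 2: s1^-1 swaps positions 1,2 -> [1 2]
  step 3: s1 swaps positions 1,2 -> [2 1]
  step 4: s1 swaps positions 1,2 -> [1 2]
  step 5: s1 swaps positions 1,2 -> [2 1]
  step 6: s1^-1 swaps positions 1,2 -> [1 2]
  step 7: s1^-1 swaps positions 1,2 -> [2 1]
  step 8: s1 swaps positions 1,2 -> [1 2]
  step 9: s1^-1 swaps positions 1,2 -> [2 1]
  step 10: s1 swaps positions 1,2 -> [1 2]
  step 11: s1^-1 swaps positions 1,2 -> [2 1]
  step 12: s1^-1 swaps positions 1,2 -> [1 2]
Final permutation (position -> original strand): [1 2]
Closure components = cycle count of this permutation = 2.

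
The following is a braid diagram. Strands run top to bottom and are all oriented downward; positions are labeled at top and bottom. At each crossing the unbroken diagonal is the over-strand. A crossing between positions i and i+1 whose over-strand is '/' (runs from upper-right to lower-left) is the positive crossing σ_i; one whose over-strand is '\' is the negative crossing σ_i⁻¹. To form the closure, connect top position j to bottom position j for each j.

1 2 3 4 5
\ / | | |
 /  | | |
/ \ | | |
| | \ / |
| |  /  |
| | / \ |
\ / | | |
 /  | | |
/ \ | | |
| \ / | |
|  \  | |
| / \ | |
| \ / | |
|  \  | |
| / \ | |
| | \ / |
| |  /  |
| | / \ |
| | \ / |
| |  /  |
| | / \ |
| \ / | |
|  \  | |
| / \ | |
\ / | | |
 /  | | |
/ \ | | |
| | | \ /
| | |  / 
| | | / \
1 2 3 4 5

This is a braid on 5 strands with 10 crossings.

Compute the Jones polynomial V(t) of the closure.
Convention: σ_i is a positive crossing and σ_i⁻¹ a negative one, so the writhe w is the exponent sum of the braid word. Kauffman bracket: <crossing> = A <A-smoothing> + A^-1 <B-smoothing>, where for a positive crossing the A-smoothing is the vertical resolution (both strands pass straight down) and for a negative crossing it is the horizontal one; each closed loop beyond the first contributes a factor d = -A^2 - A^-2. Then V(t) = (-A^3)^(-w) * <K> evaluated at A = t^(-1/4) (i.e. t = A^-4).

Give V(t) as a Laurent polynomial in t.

Reading the diagram top to bottom ('/'-over between positions i,i+1 = s_i, '\'-over = s_i^-1): braid word = s1 s3 s1 s2^-1 s2^-1 s3 s3 s2^-1 s1 s4.
The presented braid s1 s3 s1 s2^-1 s2^-1 s3 s3 s2^-1 s1 s4 on 5 strands reduces by inverse Markov moves (closure unchanged at each step):
  Destabilize: the word has the form β·s4 where s4 occurs only as the final letter (β ∈ B_4); drop it and the last strand → 4 strands.
Reduced to β = s1 s3 s1 s2^-1 s2^-1 s3 s3 s2^-1 s1 on 4 strands, 9 crossings.
Compute on β:
Braid: s1 s3 s1 s2^-1 s2^-1 s3 s3 s2^-1 s1 on 4 strands, 9 crossings.
Writhe w = (#positive) - (#negative) = 6 - 3 = 3.
State-sum expansion of <K>. There are 2^9 = 512 states.
Each crossing splits two ways (0=vertical, 1=horizontal). The state's weight is A^(#A-smoothings - #B-smoothings) * d^(loops - 1).
Tabulate the states by total A-exponent and number of loops L (A-exp: L × count):
  A^9: L=5 ×1
  A^7: L=4 ×9
  A^5: L=3 ×32, L=5 ×4
  A^3: L=2 ×55, L=4 ×28, L=6 ×1
  A^1: L=1 ×39, L=3 ×77, L=5 ×10
  A^-1: L=2 ×81, L=4 ×44, L=6 ×1
  A^-3: L=3 ×73, L=5 ×11
  A^-5: L=4 ×35, L=6 ×1
  A^-7: L=5 ×9
  A^-9: L=6 ×1
Each group contributes A^e * Σ count * d^(L-1):
Powers of d = -A^2 - A^-2: d^2 = A^4 + 2 + A^-4; d^3 = -A^6 - 3*A^2 - 3*A^-2 - A^-6; d^4 = A^8 + 4*A^4 + 6 + 4*A^-4 + A^-8; d^5 = -A^10 - 5*A^6 - 10*A^2 - 10*A^-2 - 5*A^-6 - A^-10.
  A^9 * (d^4) = A^17 + 4*A^13 + 6*A^9 + 4*A^5 + A
  A^7 * (9*d^3) = -9*A^13 - 27*A^9 - 27*A^5 - 9*A
  A^5 * (32*d^2 + 4*d^4) = 4*A^13 + 48*A^9 + 88*A^5 + 48*A + 4*A^-3
  A^3 * (55*d + 28*d^3 + d^5) = -A^13 - 33*A^9 - 149*A^5 - 149*A - 33*A^-3 - A^-7
  A^1 * (39 + 77*d^2 + 10*d^4) = 10*A^9 + 117*A^5 + 253*A + 117*A^-3 + 10*A^-7
  A^-1 * (81*d + 44*d^3 + d^5) = -A^9 - 49*A^5 - 223*A - 223*A^-3 - 49*A^-7 - A^-11
  A^-3 * (73*d^2 + 11*d^4) = 11*A^5 + 117*A + 212*A^-3 + 117*A^-7 + 11*A^-11
  A^-5 * (35*d^3 + d^5) = -A^5 - 40*A - 115*A^-3 - 115*A^-7 - 40*A^-11 - A^-15
  A^-7 * (9*d^4) = 9*A + 36*A^-3 + 54*A^-7 + 36*A^-11 + 9*A^-15
  A^-9 * (d^5) = -A - 5*A^-3 - 10*A^-7 - 10*A^-11 - 5*A^-15 - A^-19
Summing the groups: <K> = A^17 - 2*A^13 + 3*A^9 - 6*A^5 + 6*A - 7*A^-3 + 6*A^-7 - 4*A^-11 + 3*A^-15 - A^-19
Normalise by the writhe: (-A^3)^(-w) = (-A^3)^(-3) = -A^-9, so f(A) = -A^-9 * <K> = -A^8 + 2*A^4 - 3 + 6*A^-4 - 6*A^-8 + 7*A^-12 - 6*A^-16 + 4*A^-20 - 3*A^-24 + A^-28.
Substitute A = t^(-1/4), i.e. A^e → t^(-e/4): V(t) = t^7 - 3*t^6 + 4*t^5 - 6*t^4 + 7*t^3 - 6*t^2 + 6*t - 3 + 2*t^-1 - t^-2

Answer: t^7 - 3*t^6 + 4*t^5 - 6*t^4 + 7*t^3 - 6*t^2 + 6*t - 3 + 2*t^-1 - t^-2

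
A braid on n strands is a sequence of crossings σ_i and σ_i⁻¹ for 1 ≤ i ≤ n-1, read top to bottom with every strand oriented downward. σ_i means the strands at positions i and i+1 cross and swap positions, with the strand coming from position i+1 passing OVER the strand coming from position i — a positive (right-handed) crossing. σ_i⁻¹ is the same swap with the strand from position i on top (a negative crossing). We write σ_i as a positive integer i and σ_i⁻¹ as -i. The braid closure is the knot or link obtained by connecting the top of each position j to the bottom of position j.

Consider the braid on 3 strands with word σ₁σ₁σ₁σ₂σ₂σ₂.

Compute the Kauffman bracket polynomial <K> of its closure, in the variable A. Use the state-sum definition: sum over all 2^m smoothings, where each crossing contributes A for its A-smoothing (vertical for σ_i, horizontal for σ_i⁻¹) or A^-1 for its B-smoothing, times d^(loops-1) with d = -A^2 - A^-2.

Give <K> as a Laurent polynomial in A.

A^10 + 2*A^2 - 2*A^-2 + A^-6 - 2*A^-10 + A^-14

Derivation:
Braid: s1 s1 s1 s2 s2 s2 on 3 strands, 6 crossings.
Writhe w = (#positive) - (#negative) = 6 - 0 = 6.
Enumerate smoothing states for the bracket polynomial. There are 2^6 = 64 states.
Smooth each crossing (0=||, 1=⌣⌢); contribution A^(Σ sign_k(1-2s_k)) * d^(L-1).
Tabulate the states by total A-exponent and number of loops L (A-exp: L × count):
  A^6: L=3 ×1
  A^4: L=2 ×6
  A^2: L=1 ×9, L=3 ×6
  A^0: L=2 ×18, L=4 ×2
  A^-2: L=3 ×15
  A^-4: L=4 ×6
  A^-6: L=5 ×1
Each group contributes A^e * Σ count * d^(L-1):
Powers of d = -A^2 - A^-2: d^2 = A^4 + 2 + A^-4; d^3 = -A^6 - 3*A^2 - 3*A^-2 - A^-6; d^4 = A^8 + 4*A^4 + 6 + 4*A^-4 + A^-8.
  A^6 * (d^2) = A^10 + 2*A^6 + A^2
  A^4 * (6*d) = -6*A^6 - 6*A^2
  A^2 * (9 + 6*d^2) = 6*A^6 + 21*A^2 + 6*A^-2
  A^0 * (18*d + 2*d^3) = -2*A^6 - 24*A^2 - 24*A^-2 - 2*A^-6
  A^-2 * (15*d^2) = 15*A^2 + 30*A^-2 + 15*A^-6
  A^-4 * (6*d^3) = -6*A^2 - 18*A^-2 - 18*A^-6 - 6*A^-10
  A^-6 * (d^4) = A^2 + 4*A^-2 + 6*A^-6 + 4*A^-10 + A^-14
Summing the groups: <K> = A^10 + 2*A^2 - 2*A^-2 + A^-6 - 2*A^-10 + A^-14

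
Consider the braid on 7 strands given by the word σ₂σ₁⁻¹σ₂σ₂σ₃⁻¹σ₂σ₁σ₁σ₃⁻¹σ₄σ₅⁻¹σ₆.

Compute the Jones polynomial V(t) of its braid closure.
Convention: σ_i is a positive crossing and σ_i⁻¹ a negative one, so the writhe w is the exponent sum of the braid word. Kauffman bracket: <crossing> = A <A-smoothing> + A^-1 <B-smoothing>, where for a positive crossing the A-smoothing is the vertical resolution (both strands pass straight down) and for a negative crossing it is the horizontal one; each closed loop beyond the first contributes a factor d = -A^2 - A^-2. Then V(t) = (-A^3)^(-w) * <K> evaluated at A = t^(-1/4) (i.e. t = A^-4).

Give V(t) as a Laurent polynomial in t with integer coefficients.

t^7 - 2*t^6 + 3*t^5 - 5*t^4 + 5*t^3 - 4*t^2 + 4*t - 2 + t^-1

Derivation:
The presented braid s2 s1^-1 s2 s2 s3^-1 s2 s1 s1 s3^-1 s4 s5^-1 s6 on 7 strands reduces by inverse Markov moves (closure unchanged at each step):
  Destabilize: the word has the form β·s6 where s6 occurs only as the final letter (β ∈ B_6); drop it and the last strand → 6 strands.
  Destabilize: the word has the form β·s5^-1 where s5^-1 occurs only as the final letter (β ∈ B_5); drop it and the last strand → 5 strands.
  Destabilize: the word has the form β·s4 where s4 occurs only as the final letter (β ∈ B_4); drop it and the last strand → 4 strands.
Reduced to β = s2 s1^-1 s2 s2 s3^-1 s2 s1 s1 s3^-1 on 4 strands, 9 crossings.
Compute on β:
Braid: s2 s1^-1 s2 s2 s3^-1 s2 s1 s1 s3^-1 on 4 strands, 9 crossings.
Writhe w = (#positive) - (#negative) = 6 - 3 = 3.
Enumerate smoothing states for the bracket polynomial. There are 2^9 = 512 states.
For each crossing: s=0 is the vertical smoothing, s=1 horizontal. Crossing k contributes A^(sign_k * (1 - 2*s_k)); loop factor d = -A^2 - A^-2.
Tabulate the states by total A-exponent and number of loops L (A-exp: L × count):
  A^9: L=3 ×1
  A^7: L=2 ×6, L=4 ×3
  A^5: L=1 ×11, L=3 ×24, L=5 ×1
  A^3: L=2 ×68, L=4 ×16
  A^1: L=1 ×38, L=3 ×85, L=5 ×3
  A^-1: L=2 ×77, L=4 ×49
  A^-3: L=3 ×69, L=5 ×15
  A^-5: L=4 ×34, L=6 ×2
  A^-7: L=5 ×9
  A^-9: L=6 ×1
Each group contributes A^e * Σ count * d^(L-1):
Powers of d = -A^2 - A^-2: d^2 = A^4 + 2 + A^-4; d^3 = -A^6 - 3*A^2 - 3*A^-2 - A^-6; d^4 = A^8 + 4*A^4 + 6 + 4*A^-4 + A^-8; d^5 = -A^10 - 5*A^6 - 10*A^2 - 10*A^-2 - 5*A^-6 - A^-10.
  A^9 * (d^2) = A^13 + 2*A^9 + A^5
  A^7 * (6*d + 3*d^3) = -3*A^13 - 15*A^9 - 15*A^5 - 3*A
  A^5 * (11 + 24*d^2 + d^4) = A^13 + 28*A^9 + 65*A^5 + 28*A + A^-3
  A^3 * (68*d + 16*d^3) = -16*A^9 - 116*A^5 - 116*A - 16*A^-3
  A^1 * (38 + 85*d^2 + 3*d^4) = 3*A^9 + 97*A^5 + 226*A + 97*A^-3 + 3*A^-7
  A^-1 * (77*d + 49*d^3) = -49*A^5 - 224*A - 224*A^-3 - 49*A^-7
  A^-3 * (69*d^2 + 15*d^4) = 15*A^5 + 129*A + 228*A^-3 + 129*A^-7 + 15*A^-11
  A^-5 * (34*d^3 + 2*d^5) = -2*A^5 - 44*A - 122*A^-3 - 122*A^-7 - 44*A^-11 - 2*A^-15
  A^-7 * (9*d^4) = 9*A + 36*A^-3 + 54*A^-7 + 36*A^-11 + 9*A^-15
  A^-9 * (d^5) = -A - 5*A^-3 - 10*A^-7 - 10*A^-11 - 5*A^-15 - A^-19
Summing the groups: <K> = -A^13 + 2*A^9 - 4*A^5 + 4*A - 5*A^-3 + 5*A^-7 - 3*A^-11 + 2*A^-15 - A^-19
Normalise by the writhe: (-A^3)^(-w) = (-A^3)^(-3) = -A^-9, so f(A) = -A^-9 * <K> = A^4 - 2 + 4*A^-4 - 4*A^-8 + 5*A^-12 - 5*A^-16 + 3*A^-20 - 2*A^-24 + A^-28.
Substitute A = t^(-1/4), i.e. A^e → t^(-e/4): V(t) = t^7 - 2*t^6 + 3*t^5 - 5*t^4 + 5*t^3 - 4*t^2 + 4*t - 2 + t^-1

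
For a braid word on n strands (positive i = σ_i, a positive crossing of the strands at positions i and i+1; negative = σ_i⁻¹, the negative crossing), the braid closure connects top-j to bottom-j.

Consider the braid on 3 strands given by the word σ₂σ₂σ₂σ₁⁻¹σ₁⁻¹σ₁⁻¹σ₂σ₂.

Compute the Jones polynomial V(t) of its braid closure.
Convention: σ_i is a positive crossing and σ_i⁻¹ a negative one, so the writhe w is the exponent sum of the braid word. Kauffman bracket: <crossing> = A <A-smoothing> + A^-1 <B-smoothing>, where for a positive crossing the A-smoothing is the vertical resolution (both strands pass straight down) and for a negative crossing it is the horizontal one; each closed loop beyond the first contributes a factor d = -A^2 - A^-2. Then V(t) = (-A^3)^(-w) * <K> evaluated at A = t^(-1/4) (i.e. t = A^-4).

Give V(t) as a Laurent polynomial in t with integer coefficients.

Braid: s2 s2 s2 s1^-1 s1^-1 s1^-1 s2 s2 on 3 strands, 8 crossings.
Writhe w = (#positive) - (#negative) = 5 - 3 = 2.
State-sum expansion of <K>. There are 2^8 = 256 states.
Each crossing splits two ways (0=vertical, 1=horizontal). The state's weight is A^(#A-smoothings - #B-smoothings) * d^(loops - 1).
Tabulate the states by total A-exponent and number of loops L (A-exp: L × count):
  A^8: L=4 ×1
  A^6: L=3 ×8
  A^4: L=2 ×18, L=4 ×10
  A^2: L=1 ×15, L=3 ×31, L=5 ×10
  A^0: L=2 ×35, L=4 ×30, L=6 ×5
  A^-2: L=3 ×40, L=5 ×15, L=7 ×1
  A^-4: L=4 ×25, L=6 ×3
  A^-6: L=5 ×8
  A^-8: L=6 ×1
Each group contributes A^e * Σ count * d^(L-1):
Powers of d = -A^2 - A^-2: d^2 = A^4 + 2 + A^-4; d^3 = -A^6 - 3*A^2 - 3*A^-2 - A^-6; d^4 = A^8 + 4*A^4 + 6 + 4*A^-4 + A^-8; d^5 = -A^10 - 5*A^6 - 10*A^2 - 10*A^-2 - 5*A^-6 - A^-10; d^6 = A^12 + 6*A^8 + 15*A^4 + 20 + 15*A^-4 + 6*A^-8 + A^-12.
  A^8 * (d^3) = -A^14 - 3*A^10 - 3*A^6 - A^2
  A^6 * (8*d^2) = 8*A^10 + 16*A^6 + 8*A^2
  A^4 * (18*d + 10*d^3) = -10*A^10 - 48*A^6 - 48*A^2 - 10*A^-2
  A^2 * (15 + 31*d^2 + 10*d^4) = 10*A^10 + 71*A^6 + 137*A^2 + 71*A^-2 + 10*A^-6
  A^0 * (35*d + 30*d^3 + 5*d^5) = -5*A^10 - 55*A^6 - 175*A^2 - 175*A^-2 - 55*A^-6 - 5*A^-10
  A^-2 * (40*d^2 + 15*d^4 + d^6) = A^10 + 21*A^6 + 115*A^2 + 190*A^-2 + 115*A^-6 + 21*A^-10 + A^-14
  A^-4 * (25*d^3 + 3*d^5) = -3*A^6 - 40*A^2 - 105*A^-2 - 105*A^-6 - 40*A^-10 - 3*A^-14
  A^-6 * (8*d^4) = 8*A^2 + 32*A^-2 + 48*A^-6 + 32*A^-10 + 8*A^-14
  A^-8 * (d^5) = -A^2 - 5*A^-2 - 10*A^-6 - 10*A^-10 - 5*A^-14 - A^-18
Summing the groups: <K> = -A^14 + A^10 - A^6 + 3*A^2 - 2*A^-2 + 3*A^-6 - 2*A^-10 + A^-14 - A^-18
Normalise by the writhe: (-A^3)^(-w) = (-A^3)^(-2) = A^-6, so f(A) = A^-6 * <K> = -A^8 + A^4 - 1 + 3*A^-4 - 2*A^-8 + 3*A^-12 - 2*A^-16 + A^-20 - A^-24.
Substitute A = t^(-1/4), i.e. A^e → t^(-e/4): V(t) = -t^6 + t^5 - 2*t^4 + 3*t^3 - 2*t^2 + 3*t - 1 + t^-1 - t^-2

Answer: -t^6 + t^5 - 2*t^4 + 3*t^3 - 2*t^2 + 3*t - 1 + t^-1 - t^-2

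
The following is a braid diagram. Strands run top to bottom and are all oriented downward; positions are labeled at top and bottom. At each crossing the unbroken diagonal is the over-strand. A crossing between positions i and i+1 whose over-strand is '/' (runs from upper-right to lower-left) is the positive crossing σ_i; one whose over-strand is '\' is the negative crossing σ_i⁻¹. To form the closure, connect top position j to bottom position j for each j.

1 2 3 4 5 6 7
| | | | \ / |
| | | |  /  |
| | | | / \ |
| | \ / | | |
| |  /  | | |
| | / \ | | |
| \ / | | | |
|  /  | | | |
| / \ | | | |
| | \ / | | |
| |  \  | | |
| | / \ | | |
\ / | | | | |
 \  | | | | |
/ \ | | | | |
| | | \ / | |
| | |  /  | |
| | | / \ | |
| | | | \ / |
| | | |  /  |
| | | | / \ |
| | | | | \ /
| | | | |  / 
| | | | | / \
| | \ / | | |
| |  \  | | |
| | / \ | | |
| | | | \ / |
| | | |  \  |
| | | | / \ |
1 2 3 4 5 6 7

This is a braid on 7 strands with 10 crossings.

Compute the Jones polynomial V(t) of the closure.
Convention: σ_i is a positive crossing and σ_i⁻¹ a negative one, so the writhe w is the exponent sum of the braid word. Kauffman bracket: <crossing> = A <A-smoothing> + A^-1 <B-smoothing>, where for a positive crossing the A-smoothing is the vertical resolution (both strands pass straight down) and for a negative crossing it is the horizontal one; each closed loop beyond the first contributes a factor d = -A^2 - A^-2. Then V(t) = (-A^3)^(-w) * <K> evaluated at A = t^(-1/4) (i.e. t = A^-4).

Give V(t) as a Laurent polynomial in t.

Reading the diagram top to bottom ('/'-over between positions i,i+1 = s_i, '\'-over = s_i^-1): braid word = s5 s3 s2 s3^-1 s1^-1 s4 s5 s6 s3^-1 s5^-1.
The presented braid s5 s3 s2 s3^-1 s1^-1 s4 s5 s6 s3^-1 s5^-1 on 7 strands reduces by inverse Markov moves (closure unchanged at each step):
  Deconjugate: the word is γ·β·γ⁻¹ with γ = s5 s3 (prefix) and γ⁻¹ = s3^-1 s5^-1 (suffix); strip both.
  Destabilize: the word has the form β·s6 where s6 occurs only as the final letter (β ∈ B_6); drop it and the last strand → 6 strands.
  Destabilize: the word has the form β·s5 where s5 occurs only as the final letter (β ∈ B_5); drop it and the last strand → 5 strands.
Reduced to β = s2 s3^-1 s1^-1 s4 on 5 strands, 4 crossings.
Compute on β:
Braid: s2 s3^-1 s1^-1 s4 on 5 strands, 4 crossings.
Writhe w = (#positive) - (#negative) = 2 - 2 = 0.
Enumerate smoothing states for the bracket polynomial. There are 2^4 = 16 states.
Smooth each crossing (0=||, 1=⌣⌢); contribution A^(Σ sign_k(1-2s_k)) * d^(L-1).
  state 0000: A-exp=+0, loops=5, term = A^0 * d^4
  state 0001: A-exp=-2, loops=4, term = A^-2 * d^3
  state 0010: A-exp=+2, loops=4, term = A^2 * d^3
  state 0011: A-exp=+0, loops=3, term = A^0 * d^2
  state 0100: A-exp=+2, loops=4, term = A^2 * d^3
  state 0101: A-exp=+0, loops=3, term = A^0 * d^2
  state 0110: A-exp=+4, loops=3, term = A^4 * d^2
  state 0111: A-exp=+2, loops=2, term = A^2 * d^1
  state 1000: A-exp=-2, loops=4, term = A^-2 * d^3
  state 1001: A-exp=-4, loops=3, term = A^-4 * d^2
  state 1010: A-exp=+0, loops=3, term = A^0 * d^2
  state 1011: A-exp=-2, loops=2, term = A^-2 * d^1
  state 1100: A-exp=+0, loops=3, term = A^0 * d^2
  state 1101: A-exp=-2, loops=2, term = A^-2 * d^1
  state 1110: A-exp=+2, loops=2, term = A^2 * d^1
  state 1111: A-exp=+0, loops=1, term = A^0 * d^0
Collect the terms by A-exponent (count of states per loop number):
Powers of d = -A^2 - A^-2: d^2 = A^4 + 2 + A^-4; d^3 = -A^6 - 3*A^2 - 3*A^-2 - A^-6; d^4 = A^8 + 4*A^4 + 6 + 4*A^-4 + A^-8.
  A^4 * (d^2) = A^8 + 2*A^4 + 1
  A^2 * (2*d + 2*d^3) = -2*A^8 - 8*A^4 - 8 - 2*A^-4
  A^0 * (1 + 4*d^2 + d^4) = A^8 + 8*A^4 + 15 + 8*A^-4 + A^-8
  A^-2 * (2*d + 2*d^3) = -2*A^4 - 8 - 8*A^-4 - 2*A^-8
  A^-4 * (d^2) = 1 + 2*A^-4 + A^-8
Summing the groups: <K> = 1
Normalise by the writhe: (-A^3)^(-w) = (-A^3)^(0) = 1, so f(A) = 1 * <K> = 1.
Substitute A = t^(-1/4), i.e. A^e → t^(-e/4): V(t) = 1

Answer: 1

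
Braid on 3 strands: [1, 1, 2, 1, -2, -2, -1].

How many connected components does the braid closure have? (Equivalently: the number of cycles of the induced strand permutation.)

Track the strand permutation on 3 strands, starting from identity.
  step 1: s1 swaps positions 1,2 -> [2 1 3]
  step 2: s1 swaps positions 1,2 -> [1 2 3]
  step 3: s2 swaps positions 2,3 -> [1 3 2]
  step 4: s1 swaps positions 1,2 -> [3 1 2]
  step 5: s2^-1 swaps positions 2,3 -> [3 2 1]
  step 6: s2^-1 swaps positions 2,3 -> [3 1 2]
  step 7: s1^-1 swaps positions 1,2 -> [1 3 2]
Final permutation (position -> original strand): [1 3 2]
Closure components = cycle count of this permutation = 2.

Answer: 2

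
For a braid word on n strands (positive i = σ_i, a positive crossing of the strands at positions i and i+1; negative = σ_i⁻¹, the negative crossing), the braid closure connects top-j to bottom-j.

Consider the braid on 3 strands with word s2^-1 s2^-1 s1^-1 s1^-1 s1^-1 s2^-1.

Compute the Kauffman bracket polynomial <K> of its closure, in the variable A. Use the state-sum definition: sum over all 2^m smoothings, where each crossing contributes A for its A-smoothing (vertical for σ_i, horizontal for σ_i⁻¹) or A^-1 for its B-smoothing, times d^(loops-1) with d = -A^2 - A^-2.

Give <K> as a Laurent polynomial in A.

A^14 - 2*A^10 + A^6 - 2*A^2 + 2*A^-2 + A^-10

Derivation:
Braid: s2^-1 s2^-1 s1^-1 s1^-1 s1^-1 s2^-1 on 3 strands, 6 crossings.
Writhe w = (#positive) - (#negative) = 0 - 6 = -6.
Computing the Kauffman bracket via state sum. There are 2^6 = 64 states.
For each crossing: s=0 is the vertical smoothing, s=1 horizontal. Crossing k contributes A^(sign_k * (1 - 2*s_k)); loop factor d = -A^2 - A^-2.
Tabulate the states by total A-exponent and number of loops L (A-exp: L × count):
  A^6: L=5 ×1
  A^4: L=4 ×6
  A^2: L=3 ×15
  A^0: L=2 ×18, L=4 ×2
  A^-2: L=1 ×9, L=3 ×6
  A^-4: L=2 ×6
  A^-6: L=3 ×1
Each group contributes A^e * Σ count * d^(L-1):
Powers of d = -A^2 - A^-2: d^2 = A^4 + 2 + A^-4; d^3 = -A^6 - 3*A^2 - 3*A^-2 - A^-6; d^4 = A^8 + 4*A^4 + 6 + 4*A^-4 + A^-8.
  A^6 * (d^4) = A^14 + 4*A^10 + 6*A^6 + 4*A^2 + A^-2
  A^4 * (6*d^3) = -6*A^10 - 18*A^6 - 18*A^2 - 6*A^-2
  A^2 * (15*d^2) = 15*A^6 + 30*A^2 + 15*A^-2
  A^0 * (18*d + 2*d^3) = -2*A^6 - 24*A^2 - 24*A^-2 - 2*A^-6
  A^-2 * (9 + 6*d^2) = 6*A^2 + 21*A^-2 + 6*A^-6
  A^-4 * (6*d) = -6*A^-2 - 6*A^-6
  A^-6 * (d^2) = A^-2 + 2*A^-6 + A^-10
Summing the groups: <K> = A^14 - 2*A^10 + A^6 - 2*A^2 + 2*A^-2 + A^-10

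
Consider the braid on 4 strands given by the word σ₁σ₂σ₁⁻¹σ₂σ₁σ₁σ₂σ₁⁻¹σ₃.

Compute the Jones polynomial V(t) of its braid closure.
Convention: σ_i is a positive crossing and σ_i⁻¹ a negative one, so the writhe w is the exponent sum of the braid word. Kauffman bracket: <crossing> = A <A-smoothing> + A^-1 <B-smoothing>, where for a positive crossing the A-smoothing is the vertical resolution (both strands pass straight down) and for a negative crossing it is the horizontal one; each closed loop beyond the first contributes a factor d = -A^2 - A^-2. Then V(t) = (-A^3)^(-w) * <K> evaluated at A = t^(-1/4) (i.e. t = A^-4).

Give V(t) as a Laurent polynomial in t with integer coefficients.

-t^6 + t^5 - t^4 + 2*t^3 - t^2 + t

Derivation:
The presented braid s1 s2 s1^-1 s2 s1 s1 s2 s1^-1 s3 on 4 strands reduces by inverse Markov moves (closure unchanged at each step):
  Destabilize: the word has the form β·s3 where s3 occurs only as the final letter (β ∈ B_3); drop it and the last strand → 3 strands.
  Deconjugate: the word is γ·β·γ⁻¹ with γ = s1 (prefix) and γ⁻¹ = s1^-1 (suffix); strip both.
Reduced to β = s2 s1^-1 s2 s1 s1 s2 on 3 strands, 6 crossings.
Compute on β:
Braid: s2 s1^-1 s2 s1 s1 s2 on 3 strands, 6 crossings.
Writhe w = (#positive) - (#negative) = 5 - 1 = 4.
Enumerate smoothing states for the bracket polynomial. There are 2^6 = 64 states.
For each crossing: s=0 is the vertical smoothing, s=1 horizontal. Crossing k contributes A^(sign_k * (1 - 2*s_k)); loop factor d = -A^2 - A^-2.
Tabulate the states by total A-exponent and number of loops L (A-exp: L × count):
  A^6: L=2 ×1
  A^4: L=1 ×3, L=3 ×3
  A^2: L=2 ×14, L=4 ×1
  A^0: L=1 ×10, L=3 ×10
  A^-2: L=2 ×13, L=4 ×2
  A^-4: L=3 ×6
  A^-6: L=4 ×1
Each group contributes A^e * Σ count * d^(L-1):
Powers of d = -A^2 - A^-2: d^2 = A^4 + 2 + A^-4; d^3 = -A^6 - 3*A^2 - 3*A^-2 - A^-6.
  A^6 * (d) = -A^8 - A^4
  A^4 * (3 + 3*d^2) = 3*A^8 + 9*A^4 + 3
  A^2 * (14*d + d^3) = -A^8 - 17*A^4 - 17 - A^-4
  A^0 * (10 + 10*d^2) = 10*A^4 + 30 + 10*A^-4
  A^-2 * (13*d + 2*d^3) = -2*A^4 - 19 - 19*A^-4 - 2*A^-8
  A^-4 * (6*d^2) = 6 + 12*A^-4 + 6*A^-8
  A^-6 * (d^3) = -1 - 3*A^-4 - 3*A^-8 - A^-12
Summing the groups: <K> = A^8 - A^4 + 2 - A^-4 + A^-8 - A^-12
Normalise by the writhe: (-A^3)^(-w) = (-A^3)^(-4) = A^-12, so f(A) = A^-12 * <K> = A^-4 - A^-8 + 2*A^-12 - A^-16 + A^-20 - A^-24.
Substitute A = t^(-1/4), i.e. A^e → t^(-e/4): V(t) = -t^6 + t^5 - t^4 + 2*t^3 - t^2 + t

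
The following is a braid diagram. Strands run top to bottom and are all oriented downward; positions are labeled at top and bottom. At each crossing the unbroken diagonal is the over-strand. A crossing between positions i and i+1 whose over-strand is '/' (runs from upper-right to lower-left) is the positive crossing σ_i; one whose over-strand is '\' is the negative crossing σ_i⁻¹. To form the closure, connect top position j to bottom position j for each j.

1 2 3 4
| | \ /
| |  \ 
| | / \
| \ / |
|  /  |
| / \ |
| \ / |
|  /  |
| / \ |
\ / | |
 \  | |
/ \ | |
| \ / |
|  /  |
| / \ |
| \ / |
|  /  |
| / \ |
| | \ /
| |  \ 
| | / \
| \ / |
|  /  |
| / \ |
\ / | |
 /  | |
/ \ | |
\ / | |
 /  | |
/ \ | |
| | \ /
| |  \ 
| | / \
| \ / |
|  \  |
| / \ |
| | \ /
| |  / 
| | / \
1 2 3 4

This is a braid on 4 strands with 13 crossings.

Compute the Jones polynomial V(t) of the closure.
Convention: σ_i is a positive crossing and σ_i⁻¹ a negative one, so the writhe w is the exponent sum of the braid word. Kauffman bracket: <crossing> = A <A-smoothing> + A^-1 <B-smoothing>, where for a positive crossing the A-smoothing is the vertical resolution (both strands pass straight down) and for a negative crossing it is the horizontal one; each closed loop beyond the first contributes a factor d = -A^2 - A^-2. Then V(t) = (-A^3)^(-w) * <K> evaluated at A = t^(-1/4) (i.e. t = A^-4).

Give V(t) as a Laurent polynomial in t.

t^7 - 2*t^6 + 3*t^5 - 5*t^4 + 5*t^3 - 4*t^2 + 4*t - 2 + t^-1

Derivation:
Reading the diagram top to bottom ('/'-over between positions i,i+1 = s_i, '\'-over = s_i^-1): braid word = s3^-1 s2 s2 s1^-1 s2 s2 s3^-1 s2 s1 s1 s3^-1 s2^-1 s3.
The presented braid s3^-1 s2 s2 s1^-1 s2 s2 s3^-1 s2 s1 s1 s3^-1 s2^-1 s3 on 4 strands reduces by inverse Markov moves (closure unchanged at each step):
  Deconjugate: the word is γ·β·γ⁻¹ with γ = s3^-1 (prefix) and γ⁻¹ = s3 (suffix); strip both.
  Deconjugate: the word is γ·β·γ⁻¹ with γ = s2 (prefix) and γ⁻¹ = s2^-1 (suffix); strip both.
Reduced to β = s2 s1^-1 s2 s2 s3^-1 s2 s1 s1 s3^-1 on 4 strands, 9 crossings.
Compute on β:
Braid: s2 s1^-1 s2 s2 s3^-1 s2 s1 s1 s3^-1 on 4 strands, 9 crossings.
Writhe w = (#positive) - (#negative) = 6 - 3 = 3.
Computing the Kauffman bracket via state sum. There are 2^9 = 512 states.
Each crossing splits two ways (0=vertical, 1=horizontal). The state's weight is A^(#A-smoothings - #B-smoothings) * d^(loops - 1).
Tabulate the states by total A-exponent and number of loops L (A-exp: L × count):
  A^9: L=3 ×1
  A^7: L=2 ×6, L=4 ×3
  A^5: L=1 ×11, L=3 ×24, L=5 ×1
  A^3: L=2 ×68, L=4 ×16
  A^1: L=1 ×38, L=3 ×85, L=5 ×3
  A^-1: L=2 ×77, L=4 ×49
  A^-3: L=3 ×69, L=5 ×15
  A^-5: L=4 ×34, L=6 ×2
  A^-7: L=5 ×9
  A^-9: L=6 ×1
Each group contributes A^e * Σ count * d^(L-1):
Powers of d = -A^2 - A^-2: d^2 = A^4 + 2 + A^-4; d^3 = -A^6 - 3*A^2 - 3*A^-2 - A^-6; d^4 = A^8 + 4*A^4 + 6 + 4*A^-4 + A^-8; d^5 = -A^10 - 5*A^6 - 10*A^2 - 10*A^-2 - 5*A^-6 - A^-10.
  A^9 * (d^2) = A^13 + 2*A^9 + A^5
  A^7 * (6*d + 3*d^3) = -3*A^13 - 15*A^9 - 15*A^5 - 3*A
  A^5 * (11 + 24*d^2 + d^4) = A^13 + 28*A^9 + 65*A^5 + 28*A + A^-3
  A^3 * (68*d + 16*d^3) = -16*A^9 - 116*A^5 - 116*A - 16*A^-3
  A^1 * (38 + 85*d^2 + 3*d^4) = 3*A^9 + 97*A^5 + 226*A + 97*A^-3 + 3*A^-7
  A^-1 * (77*d + 49*d^3) = -49*A^5 - 224*A - 224*A^-3 - 49*A^-7
  A^-3 * (69*d^2 + 15*d^4) = 15*A^5 + 129*A + 228*A^-3 + 129*A^-7 + 15*A^-11
  A^-5 * (34*d^3 + 2*d^5) = -2*A^5 - 44*A - 122*A^-3 - 122*A^-7 - 44*A^-11 - 2*A^-15
  A^-7 * (9*d^4) = 9*A + 36*A^-3 + 54*A^-7 + 36*A^-11 + 9*A^-15
  A^-9 * (d^5) = -A - 5*A^-3 - 10*A^-7 - 10*A^-11 - 5*A^-15 - A^-19
Summing the groups: <K> = -A^13 + 2*A^9 - 4*A^5 + 4*A - 5*A^-3 + 5*A^-7 - 3*A^-11 + 2*A^-15 - A^-19
Normalise by the writhe: (-A^3)^(-w) = (-A^3)^(-3) = -A^-9, so f(A) = -A^-9 * <K> = A^4 - 2 + 4*A^-4 - 4*A^-8 + 5*A^-12 - 5*A^-16 + 3*A^-20 - 2*A^-24 + A^-28.
Substitute A = t^(-1/4), i.e. A^e → t^(-e/4): V(t) = t^7 - 2*t^6 + 3*t^5 - 5*t^4 + 5*t^3 - 4*t^2 + 4*t - 2 + t^-1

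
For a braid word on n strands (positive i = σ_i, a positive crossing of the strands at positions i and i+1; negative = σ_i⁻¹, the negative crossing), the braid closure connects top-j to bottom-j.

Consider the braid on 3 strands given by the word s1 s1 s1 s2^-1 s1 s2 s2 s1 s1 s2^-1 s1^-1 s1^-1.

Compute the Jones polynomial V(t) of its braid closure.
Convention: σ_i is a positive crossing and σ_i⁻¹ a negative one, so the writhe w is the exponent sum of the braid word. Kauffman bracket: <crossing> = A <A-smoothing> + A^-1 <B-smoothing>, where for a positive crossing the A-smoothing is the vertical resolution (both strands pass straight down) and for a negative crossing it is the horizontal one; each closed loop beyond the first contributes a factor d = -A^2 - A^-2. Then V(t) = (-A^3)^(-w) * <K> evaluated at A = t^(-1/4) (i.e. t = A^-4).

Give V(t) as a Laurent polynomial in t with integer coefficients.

t^7 - 2*t^6 + 2*t^5 - 3*t^4 + 3*t^3 - 2*t^2 + 2*t

Derivation:
The presented braid s1 s1 s1 s2^-1 s1 s2 s2 s1 s1 s2^-1 s1^-1 s1^-1 on 3 strands reduces by inverse Markov moves (closure unchanged at each step):
  Deconjugate: the word is γ·β·γ⁻¹ with γ = s1 s1 (prefix) and γ⁻¹ = s1^-1 s1^-1 (suffix); strip both.
Reduced to β = s1 s2^-1 s1 s2 s2 s1 s1 s2^-1 on 3 strands, 8 crossings.
Compute on β:
Braid: s1 s2^-1 s1 s2 s2 s1 s1 s2^-1 on 3 strands, 8 crossings.
Writhe w = (#positive) - (#negative) = 6 - 2 = 4.
Enumerate smoothing states for the bracket polynomial. There are 2^8 = 256 states.
For each crossing: s=0 is the vertical smoothing, s=1 horizontal. Crossing k contributes A^(sign_k * (1 - 2*s_k)); loop factor d = -A^2 - A^-2.
Tabulate the states by total A-exponent and number of loops L (A-exp: L × count):
  A^8: L=3 ×1
  A^6: L=2 ×6, L=4 ×2
  A^4: L=1 ×11, L=3 ×16, L=5 ×1
  A^2: L=2 ×47, L=4 ×9
  A^0: L=1 ×26, L=3 ×43, L=5 ×1
  A^-2: L=2 ×41, L=4 ×15
  A^-4: L=3 ×26, L=5 ×2
  A^-6: L=4 ×8
  A^-8: L=5 ×1
Each group contributes A^e * Σ count * d^(L-1):
Powers of d = -A^2 - A^-2: d^2 = A^4 + 2 + A^-4; d^3 = -A^6 - 3*A^2 - 3*A^-2 - A^-6; d^4 = A^8 + 4*A^4 + 6 + 4*A^-4 + A^-8.
  A^8 * (d^2) = A^12 + 2*A^8 + A^4
  A^6 * (6*d + 2*d^3) = -2*A^12 - 12*A^8 - 12*A^4 - 2
  A^4 * (11 + 16*d^2 + d^4) = A^12 + 20*A^8 + 49*A^4 + 20 + A^-4
  A^2 * (47*d + 9*d^3) = -9*A^8 - 74*A^4 - 74 - 9*A^-4
  A^0 * (26 + 43*d^2 + d^4) = A^8 + 47*A^4 + 118 + 47*A^-4 + A^-8
  A^-2 * (41*d + 15*d^3) = -15*A^4 - 86 - 86*A^-4 - 15*A^-8
  A^-4 * (26*d^2 + 2*d^4) = 2*A^4 + 34 + 64*A^-4 + 34*A^-8 + 2*A^-12
  A^-6 * (8*d^3) = -8 - 24*A^-4 - 24*A^-8 - 8*A^-12
  A^-8 * (d^4) = 1 + 4*A^-4 + 6*A^-8 + 4*A^-12 + A^-16
Summing the groups: <K> = 2*A^8 - 2*A^4 + 3 - 3*A^-4 + 2*A^-8 - 2*A^-12 + A^-16
Normalise by the writhe: (-A^3)^(-w) = (-A^3)^(-4) = A^-12, so f(A) = A^-12 * <K> = 2*A^-4 - 2*A^-8 + 3*A^-12 - 3*A^-16 + 2*A^-20 - 2*A^-24 + A^-28.
Substitute A = t^(-1/4), i.e. A^e → t^(-e/4): V(t) = t^7 - 2*t^6 + 2*t^5 - 3*t^4 + 3*t^3 - 2*t^2 + 2*t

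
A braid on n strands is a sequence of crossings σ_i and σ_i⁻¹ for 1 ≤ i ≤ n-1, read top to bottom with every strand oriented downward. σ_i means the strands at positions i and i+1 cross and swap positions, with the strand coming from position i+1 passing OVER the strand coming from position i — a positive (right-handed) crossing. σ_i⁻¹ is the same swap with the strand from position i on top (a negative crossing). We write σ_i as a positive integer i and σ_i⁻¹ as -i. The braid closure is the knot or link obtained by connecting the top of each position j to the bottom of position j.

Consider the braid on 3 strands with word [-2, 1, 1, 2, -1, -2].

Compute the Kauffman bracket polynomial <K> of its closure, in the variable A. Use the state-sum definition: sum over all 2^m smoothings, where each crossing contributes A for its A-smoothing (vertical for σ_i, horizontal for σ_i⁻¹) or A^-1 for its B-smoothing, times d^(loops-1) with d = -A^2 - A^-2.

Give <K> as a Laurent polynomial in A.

A^8 - A^4 + 1 - A^-4 + A^-8

Derivation:
Braid: s2^-1 s1 s1 s2 s1^-1 s2^-1 on 3 strands, 6 crossings.
Writhe w = (#positive) - (#negative) = 3 - 3 = 0.
Computing the Kauffman bracket via state sum. There are 2^6 = 64 states.
Smooth each crossing (0=||, 1=⌣⌢); contribution A^(Σ sign_k(1-2s_k)) * d^(L-1).
Tabulate the states by total A-exponent and number of loops L (A-exp: L × count):
  A^6: L=2 ×1
  A^4: L=1 ×2, L=3 ×4
  A^2: L=2 ×13, L=4 ×2
  A^0: L=1 ×9, L=3 ×11
  A^-2: L=2 ×13, L=4 ×2
  A^-4: L=1 ×2, L=3 ×4
  A^-6: L=2 ×1
Each group contributes A^e * Σ count * d^(L-1):
Powers of d = -A^2 - A^-2: d^2 = A^4 + 2 + A^-4; d^3 = -A^6 - 3*A^2 - 3*A^-2 - A^-6.
  A^6 * (d) = -A^8 - A^4
  A^4 * (2 + 4*d^2) = 4*A^8 + 10*A^4 + 4
  A^2 * (13*d + 2*d^3) = -2*A^8 - 19*A^4 - 19 - 2*A^-4
  A^0 * (9 + 11*d^2) = 11*A^4 + 31 + 11*A^-4
  A^-2 * (13*d + 2*d^3) = -2*A^4 - 19 - 19*A^-4 - 2*A^-8
  A^-4 * (2 + 4*d^2) = 4 + 10*A^-4 + 4*A^-8
  A^-6 * (d) = -A^-4 - A^-8
Summing the groups: <K> = A^8 - A^4 + 1 - A^-4 + A^-8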